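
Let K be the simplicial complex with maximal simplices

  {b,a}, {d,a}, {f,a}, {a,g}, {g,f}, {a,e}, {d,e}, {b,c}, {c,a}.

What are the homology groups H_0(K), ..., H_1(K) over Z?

H_0 ≅ Z,  H_1 ≅ Z^3.

K has 7 vertices, 9 edges.
rank ∂_0 = 0, rank ∂_1 = 6 ⇒ b_0 = 7 − 0 − 6 = 1; all invariant factors of ∂_1 are 1 so no torsion. So H_0 ≅ Z.
rank ∂_1 = 6, rank ∂_2 = 0 ⇒ b_1 = 9 − 6 − 0 = 3. So H_1 ≅ Z^3.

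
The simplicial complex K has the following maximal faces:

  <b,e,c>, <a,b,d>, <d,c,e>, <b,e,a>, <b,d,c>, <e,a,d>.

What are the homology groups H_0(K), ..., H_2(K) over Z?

Order the vertices as a < b < c < d < e. Listing each simplex with vertices in this order, K has dimension 2 with simplices:

  0-simplices (5): a, b, c, d, e
  1-simplices (9): ab, ad, ae, bc, bd, be, cd, ce, de
  2-simplices (6): abd, abe, ade, bcd, bce, cde

Hence C_0 ≅ Z^5, C_1 ≅ Z^9, C_2 ≅ Z^6.

∂_1: C_1 → C_0 maps an edge to its endpoints' difference, ∂[p,q] = q − p.
The 5×9 boundary matrix has rank 4 and Smith normal form diag(1,1,1,1).

Boundary ∂_2: C_2 → C_1 maps a triangle to the signed sum of its edges. For instance
  ∂abd = bd − ad + ab,
  ∂bcd = cd − bd + bc.
As a 9×6 matrix over Z this has rank 5, with invariant factors (1,1,1,1,1).

From H_k ≅ ker(∂_k) / im(∂_{k+1}) we obtain:

  H_0: rank C_0 − rank ∂_1 = 5 − 4 = 1, and the invariant factors of ∂_1 are all 1, so H_0 = Z.
  H_1: rank ker ∂_1 − rank ∂_2 = (9 − 4) − 5 = 0, and the invariant factors of ∂_2 are all 1, so H_1 = 0.
  H_2: rank ker ∂_2 − rank ∂_3 = (6 − 5) − 0 = 1, and there is no ∂_3, so H_2 = Z.

(K is a triangulation of the 2-sphere S^2.)

H_0 ≅ Z,  H_1 = 0,  H_2 ≅ Z.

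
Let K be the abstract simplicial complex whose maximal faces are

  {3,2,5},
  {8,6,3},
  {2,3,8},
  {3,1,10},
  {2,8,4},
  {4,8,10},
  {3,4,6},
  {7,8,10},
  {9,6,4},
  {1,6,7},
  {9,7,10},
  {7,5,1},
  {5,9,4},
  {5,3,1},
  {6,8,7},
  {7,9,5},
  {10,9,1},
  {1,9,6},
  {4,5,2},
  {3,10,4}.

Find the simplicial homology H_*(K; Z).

Fix the vertex order 1 < 2 < 3 < 4 < 5 < 6 < 7 < 8 < 9 < 10 and write every simplex with vertices in increasing order. Then dim K = 2 and the simplices of K are:

  0-simplices (10): [1], [2], [3], [4], [5], [6], [7], [8], [9], [10]
  1-simplices (30): (30 of them)
  2-simplices (20): (20 of them)

giving chain groups C_0 ≅ Z^10, C_1 ≅ Z^30, C_2 ≅ Z^20.

Boundary ∂_1: C_1 → C_0 is given by ∂[p,q] = [q] − [p]. For instance
  ∂[1,3] = [3] − [1].
The resulting 10×30 matrix has rank 9, and its Smith normal form has invariant factors (1,1,1,1,1,1,1,1,1).

Boundary ∂_2: C_2 → C_1 acts by ∂[p,q,r] = [q,r] − [p,r] + [p,q]. For instance
  ∂[7,8,10] = [8,10] − [7,10] + [7,8],
  ∂[1,5,7] = [5,7] − [1,7] + [1,5].
The 30×20 boundary matrix has rank 20 and Smith normal form diag(1,1,1,1,1,1,1,1,1,1,1,1,1,1,1,1,1,1,1,2).

From H_k ≅ ker(∂_k) / im(∂_{k+1}) we obtain:

  H_0: rank C_0 − rank ∂_1 = 10 − 9 = 1, and the invariant factors of ∂_1 are all 1, so H_0 = Z.
  H_1: rank ker ∂_1 − rank ∂_2 = (30 − 9) − 20 = 1, and ∂_2 has invariant factor 2 > 1, so H_1 = Z ⊕ Z/2.
  H_2: rank ker ∂_2 − rank ∂_3 = (20 − 20) − 0 = 0, and there is no ∂_3, so H_2 = 0.

H_0 = Z,  H_1 = Z ⊕ Z/2,  H_2 = 0.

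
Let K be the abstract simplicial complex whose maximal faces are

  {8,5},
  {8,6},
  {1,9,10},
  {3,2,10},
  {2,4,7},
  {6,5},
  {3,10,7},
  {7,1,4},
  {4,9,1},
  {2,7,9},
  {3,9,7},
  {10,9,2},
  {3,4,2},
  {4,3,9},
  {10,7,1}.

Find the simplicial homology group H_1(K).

Order the vertices as 1 < 2 < 3 < 4 < 5 < 6 < 7 < 8 < 9 < 10. Listing each simplex with vertices in this order, K has dimension 2 with simplices:

  0-simplices (10): [1], [2], [3], [4], [5], [6], [7], [8], [9], [10]
  1-simplices (21): [1,4], [1,7], [1,9], [1,10], [2,3], [2,4], [2,7], [2,9], [2,10], [3,4], [3,7], [3,9], [3,10], [4,7], [4,9], [5,6], [5,8], [6,8], [7,9], [7,10], [9,10]
  2-simplices (12): [1,4,7], [1,4,9], [1,7,10], [1,9,10], [2,3,4], [2,3,10], [2,4,7], [2,7,9], [2,9,10], [3,4,9], [3,7,9], [3,7,10]

Hence C_0 ≅ Z^10, C_1 ≅ Z^21, C_2 ≅ Z^12.

∂_1: C_1 → C_0 sends each edge [p,q] (with p < q) to q − p. For instance
  ∂[3,7] = [7] − [3].
This gives a 10×21 integer matrix of rank 8; reducing to Smith normal form yields diagonal entries (1,1,1,1,1,1,1,1).

∂_2: C_2 → C_1 sends each 2-simplex [p,q,r] to [q,r] − [p,r] + [p,q]. For instance
  ∂[1,4,7] = [4,7] − [1,7] + [1,4],
  ∂[3,7,10] = [7,10] − [3,10] + [3,7].
The resulting 21×12 matrix has rank 12, and its Smith normal form has invariant factors (1,1,1,1,1,1,1,1,1,1,1,2).

Computing H_k = (kernel of ∂_k) / (image of ∂_{k+1}):

  H_1: rank ker ∂_1 − rank ∂_2 = (21 − 8) − 12 = 1, and ∂_2 has invariant factor 2 > 1, so H_1 = Z ⊕ Z/2Z.

H_1 = Z ⊕ Z/2Z.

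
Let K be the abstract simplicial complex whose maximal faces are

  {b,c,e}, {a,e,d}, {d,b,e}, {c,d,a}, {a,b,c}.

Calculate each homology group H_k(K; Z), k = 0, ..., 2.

H_0 ≅ Z,  H_1 ≅ Z,  H_2 = 0.

Fix the vertex order a < b < c < d < e and write every simplex with vertices in increasing order. Then dim K = 2 and the simplices of K are:

  0-simplices (5): a, b, c, d, e
  1-simplices (10): ab, ac, ad, ae, bc, bd, be, cd, ce, de
  2-simplices (5): abc, acd, ade, bce, bde

giving chain groups C_0 ≅ Z^5, C_1 ≅ Z^10, C_2 ≅ Z^5.

Boundary ∂_1: C_1 → C_0 is given by ∂[p,q] = [q] − [p]. For instance
  ∂ce = e − c.
As a 5×10 matrix over Z this has rank 4, with invariant factors (1,1,1,1).

∂_2: C_2 → C_1 maps a triangle to the signed sum of its edges. For instance
  ∂ade = de − ae + ad,
  ∂acd = cd − ad + ac.
This gives a 10×5 integer matrix of rank 5; reducing to Smith normal form yields diagonal entries (1,1,1,1,1).

From H_k ≅ ker(∂_k) / im(∂_{k+1}) we obtain:

  H_0: rank C_0 − rank ∂_1 = 5 − 4 = 1, and the invariant factors of ∂_1 are all 1, so H_0 ≅ Z.
  H_1: rank ker ∂_1 − rank ∂_2 = (10 − 4) − 5 = 1, and the invariant factors of ∂_2 are all 1, so H_1 ≅ Z.
  H_2: rank ker ∂_2 − rank ∂_3 = (5 − 5) − 0 = 0, and there is no ∂_3, so H_2 ≅ 0.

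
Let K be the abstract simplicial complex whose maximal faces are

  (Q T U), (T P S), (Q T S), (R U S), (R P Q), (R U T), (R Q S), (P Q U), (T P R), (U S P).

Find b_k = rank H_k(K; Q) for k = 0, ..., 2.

b_0 = 1, b_1 = 0, b_2 = 0.

Order the vertices as P < Q < R < S < T < U. Listing each simplex with vertices in this order, K has dimension 2 with simplices:

  0-simplices (6): P, Q, R, S, T, U
  1-simplices (15): PQ, PR, PS, PT, PU, QR, QS, QT, QU, RS, RT, RU, ST, SU, TU
  2-simplices (10): PQR, PQU, PRT, PST, PSU, QRS, QST, QTU, RSU, RTU

so the chain groups are C_0 ≅ Z^6, C_1 ≅ Z^15, C_2 ≅ Z^10.

∂_1: C_1 → C_0 maps an edge to its endpoints' difference, ∂[p,q] = q − p. For instance
  ∂PU = U − P.
The 6×15 boundary matrix has rank 5 and Smith normal form diag(1,1,1,1,1).

Boundary ∂_2: C_2 → C_1 maps a triangle to the signed sum of its edges. For instance
  ∂PSU = SU − PU + PS,
  ∂PQR = QR − PR + PQ.
The 15×10 boundary matrix has rank 10 and Smith normal form diag(1,1,1,1,1,1,1,1,1,2).

Now H_k = ker ∂_k / im ∂_{k+1}, so:

  H_0: rank C_0 − rank ∂_1 = 6 − 5 = 1, and the invariant factors of ∂_1 are all 1, so H_0 = Z.
  H_1: rank ker ∂_1 − rank ∂_2 = (15 − 5) − 10 = 0, and ∂_2 has invariant factor 2 > 1, so H_1 = Z/2.
  H_2: rank ker ∂_2 − rank ∂_3 = (10 − 10) − 0 = 0, and there is no ∂_3, so H_2 = 0.

(K is a triangulation of the real projective plane RP^2.)

Hence the Betti numbers are b_0 = 1, b_1 = 0, b_2 = 0.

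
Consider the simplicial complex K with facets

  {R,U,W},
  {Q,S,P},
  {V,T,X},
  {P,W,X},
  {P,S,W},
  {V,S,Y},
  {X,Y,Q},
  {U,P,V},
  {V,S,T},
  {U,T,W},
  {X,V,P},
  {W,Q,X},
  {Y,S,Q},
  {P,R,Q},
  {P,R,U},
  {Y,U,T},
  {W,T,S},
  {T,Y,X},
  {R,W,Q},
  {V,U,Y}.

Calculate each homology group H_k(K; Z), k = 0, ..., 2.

Order the vertices as P < Q < R < S < T < U < V < W < X < Y. Listing each simplex with vertices in this order, K has dimension 2 with simplices:

  0-simplices (10): P, Q, R, S, T, U, V, W, X, Y
  1-simplices (30): PQ, PR, PS, PU, PV, PW, PX, QR, QS, QW, QX, QY, RU, RW, ST, SV, SW, SY, TU, TV, TW, TX, TY, UV, UW, UY, VX, VY, WX, XY
  2-simplices (20): PQR, PQS, PRU, PSW, PUV, PVX, PWX, QRW, QSY, QWX, QXY, RUW, STV, STW, SVY, TUW, TUY, TVX, TXY, UVY

so the chain groups are C_0 ≅ Z^10, C_1 ≅ Z^30, C_2 ≅ Z^20.

The boundary map ∂_1: C_1 → C_0 is given by ∂[p,q] = [q] − [p].
As a 10×30 matrix over Z this has rank 9, with invariant factors (1,1,1,1,1,1,1,1,1).

The boundary map ∂_2: C_2 → C_1 acts by ∂[p,q,r] = [q,r] − [p,r] + [p,q]. For instance
  ∂PVX = VX − PX + PV,
  ∂TVX = VX − TX + TV.
The 30×20 boundary matrix has rank 20 and Smith normal form diag(1,1,1,1,1,1,1,1,1,1,1,1,1,1,1,1,1,1,1,2).

Now H_k = ker ∂_k / im ∂_{k+1}, so:

  H_0: rank C_0 − rank ∂_1 = 10 − 9 = 1, and the invariant factors of ∂_1 are all 1, so H_0 ≅ Z.
  H_1: rank ker ∂_1 − rank ∂_2 = (30 − 9) − 20 = 1, and ∂_2 has invariant factor 2 > 1, so H_1 ≅ Z ⊕ Z/2.
  H_2: rank ker ∂_2 − rank ∂_3 = (20 − 20) − 0 = 0, and there is no ∂_3, so H_2 ≅ 0.

H_0 = Z,  H_1 = Z ⊕ Z/2,  H_2 = 0.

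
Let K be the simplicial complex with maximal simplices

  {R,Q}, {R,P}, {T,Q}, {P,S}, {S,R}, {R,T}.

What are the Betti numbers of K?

We work with the vertex ordering P < Q < R < S < T. The simplices of K, each written with vertices in increasing order, are:

  0-simplices (5): P, Q, R, S, T
  1-simplices (6): PR, PS, QR, QT, RS, RT

Hence C_0 ≅ Z^5, C_1 ≅ Z^6.

∂_1: C_1 → C_0 is given by ∂[p,q] = [q] − [p].
This gives a 5×6 integer matrix of rank 4; reducing to Smith normal form yields diagonal entries (1,1,1,1).

Computing H_k = (kernel of ∂_k) / (image of ∂_{k+1}):

  H_0: rank C_0 − rank ∂_1 = 5 − 4 = 1, and the invariant factors of ∂_1 are all 1, so H_0 = Z.
  H_1: rank ker ∂_1 − rank ∂_2 = (6 − 4) − 0 = 2, and there is no ∂_2, so H_1 = Z^2.

As a check, the Euler characteristic is 5 − 6 = -1, which agrees with 1 − 2 = -1.
(K is a triangulation of a wedge of 2 circles.)

Hence the Betti numbers are b_0 = 1, b_1 = 2.

b_0 = 1, b_1 = 2.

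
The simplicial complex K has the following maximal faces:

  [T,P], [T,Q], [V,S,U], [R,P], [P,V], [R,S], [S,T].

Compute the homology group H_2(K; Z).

H_2 ≅ 0.

Order the vertices as P < Q < R < S < T < U < V. Listing each simplex with vertices in this order, K has dimension 2 with simplices:

  0-simplices (7): P, Q, R, S, T, U, V
  1-simplices (9): PR, PT, PV, QT, RS, ST, SU, SV, UV
  2-simplices (1): SUV

Hence C_0 ≅ Z^7, C_1 ≅ Z^9, C_2 ≅ Z^1.

Boundary ∂_1: C_1 → C_0 sends each edge [p,q] (with p < q) to q − p.
The resulting 7×9 matrix has rank 6, and its Smith normal form has invariant factors (1,1,1,1,1,1).

Boundary ∂_2: C_2 → C_1 sends each 2-simplex [p,q,r] to [q,r] − [p,r] + [p,q]. For instance
  ∂SUV = UV − SV + SU.
This gives a 9×1 integer matrix of rank 1; reducing to Smith normal form yields diagonal entries (1).

From H_k ≅ ker(∂_k) / im(∂_{k+1}) we obtain:

  H_2: rank ker ∂_2 − rank ∂_3 = (1 − 1) − 0 = 0, and there is no ∂_3, so H_2 ≅ 0.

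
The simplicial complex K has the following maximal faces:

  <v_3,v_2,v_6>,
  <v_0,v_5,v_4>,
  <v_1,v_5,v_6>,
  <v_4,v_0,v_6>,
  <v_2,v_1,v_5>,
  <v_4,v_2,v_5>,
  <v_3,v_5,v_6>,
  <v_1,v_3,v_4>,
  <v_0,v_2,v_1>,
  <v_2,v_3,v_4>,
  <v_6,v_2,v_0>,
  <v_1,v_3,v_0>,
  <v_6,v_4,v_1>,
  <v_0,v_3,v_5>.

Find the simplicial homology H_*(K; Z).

Fix the vertex order v_0 < v_1 < v_2 < v_3 < v_4 < v_5 < v_6 and write every simplex with vertices in increasing order. Then dim K = 2 and the simplices of K are:

  0-simplices (7): [v_0], [v_1], [v_2], [v_3], [v_4], [v_5], [v_6]
  1-simplices (21): (21 of them)
  2-simplices (14): (14 of them)

Hence C_0 ≅ Z^7, C_1 ≅ Z^21, C_2 ≅ Z^14.

∂_1: C_1 → C_0 is given by ∂[p,q] = [q] − [p]. For instance
  ∂[v_4,v_6] = [v_6] − [v_4].
The 7×21 boundary matrix has rank 6 and Smith normal form diag(1,1,1,1,1,1).

Boundary ∂_2: C_2 → C_1 acts by ∂[p,q,r] = [q,r] − [p,r] + [p,q]. For instance
  ∂[v_0,v_4,v_5] = [v_4,v_5] − [v_0,v_5] + [v_0,v_4],
  ∂[v_0,v_3,v_5] = [v_3,v_5] − [v_0,v_5] + [v_0,v_3].
The 21×14 boundary matrix has rank 13 and Smith normal form diag(1,1,1,1,1,1,1,1,1,1,1,1,1).

Now H_k = ker ∂_k / im ∂_{k+1}, so:

  H_0: rank C_0 − rank ∂_1 = 7 − 6 = 1, and the invariant factors of ∂_1 are all 1, so H_0 ≅ Z.
  H_1: rank ker ∂_1 − rank ∂_2 = (21 − 6) − 13 = 2, and the invariant factors of ∂_2 are all 1, so H_1 ≅ Z^2.
  H_2: rank ker ∂_2 − rank ∂_3 = (14 − 13) − 0 = 1, and there is no ∂_3, so H_2 ≅ Z.

As a check, the Euler characteristic is 7 − 21 + 14 = 0, which agrees with 1 − 2 + 1 = 0.

H_0 ≅ Z,  H_1 ≅ Z^2,  H_2 ≅ Z.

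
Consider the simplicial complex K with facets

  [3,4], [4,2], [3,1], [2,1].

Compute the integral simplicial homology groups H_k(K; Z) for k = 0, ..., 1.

K has 4 vertices, 4 edges.
rank ∂_0 = 0, rank ∂_1 = 3 ⇒ b_0 = 4 − 0 − 3 = 1; all invariant factors of ∂_1 are 1 so no torsion. So H_0 ≅ Z.
rank ∂_1 = 3, rank ∂_2 = 0 ⇒ b_1 = 4 − 3 − 0 = 1. So H_1 ≅ Z.

H_0 = Z,  H_1 = Z.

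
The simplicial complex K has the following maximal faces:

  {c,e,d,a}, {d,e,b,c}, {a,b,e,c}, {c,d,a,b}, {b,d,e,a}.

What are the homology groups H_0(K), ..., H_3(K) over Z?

H_0 = Z,  H_1 = 0,  H_2 = 0,  H_3 = Z.

We work with the vertex ordering a < b < c < d < e. The simplices of K, each written with vertices in increasing order, are:

  0-simplices (5): a, b, c, d, e
  1-simplices (10): ab, ac, ad, ae, bc, bd, be, cd, ce, de
  2-simplices (10): abc, abd, abe, acd, ace, ade, bcd, bce, bde, cde
  3-simplices (5): abcd, abce, abde, acde, bcde

giving chain groups C_0 ≅ Z^5, C_1 ≅ Z^10, C_2 ≅ Z^10, C_3 ≅ Z^5.

Boundary ∂_1: C_1 → C_0 sends each edge [p,q] (with p < q) to q − p. For instance
  ∂bc = c − b.
The 5×10 boundary matrix has rank 4 and Smith normal form diag(1,1,1,1).

The boundary map ∂_2: C_2 → C_1 acts by ∂[p,q,r] = [q,r] − [p,r] + [p,q]. For instance
  ∂ade = de − ae + ad,
  ∂acd = cd − ad + ac.
This gives a 10×10 integer matrix of rank 6; reducing to Smith normal form yields diagonal entries (1,1,1,1,1,1).

The boundary map ∂_3: C_3 → C_2 sends each 3-simplex σ to the alternating sum Σ_i (−1)^i (σ with its i-th vertex removed). For instance
  ∂abde = bde − ade + abe − abd,
  ∂abce = bce − ace + abe − abc.
As a 10×5 matrix over Z this has rank 4, with invariant factors (1,1,1,1).

Computing H_k = (kernel of ∂_k) / (image of ∂_{k+1}):

  H_0: rank C_0 − rank ∂_1 = 5 − 4 = 1, and the invariant factors of ∂_1 are all 1, so H_0 ≅ Z.
  H_1: rank ker ∂_1 − rank ∂_2 = (10 − 4) − 6 = 0, and the invariant factors of ∂_2 are all 1, so H_1 ≅ 0.
  H_2: rank ker ∂_2 − rank ∂_3 = (10 − 6) − 4 = 0, and the invariant factors of ∂_3 are all 1, so H_2 ≅ 0.
  H_3: rank ker ∂_3 − rank ∂_4 = (5 − 4) − 0 = 1, and there is no ∂_4, so H_3 ≅ Z.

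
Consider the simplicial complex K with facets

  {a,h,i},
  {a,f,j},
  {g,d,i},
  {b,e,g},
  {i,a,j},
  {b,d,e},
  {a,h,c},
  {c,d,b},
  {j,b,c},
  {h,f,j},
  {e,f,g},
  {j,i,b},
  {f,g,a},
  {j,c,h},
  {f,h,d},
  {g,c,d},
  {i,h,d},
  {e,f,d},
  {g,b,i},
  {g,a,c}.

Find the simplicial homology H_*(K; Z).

H_0 = Z,  H_1 = Z ⊕ Z/2Z,  H_2 = 0.

Take the total order a < b < c < d < e < f < g < h < i < j on the vertex set. Then K (dimension 2) consists of the simplices:

  0-simplices (10): a, b, c, d, e, f, g, h, i, j
  1-simplices (30): ac, af, ag, ah, ai, aj, bc, bd, be, bg, bi, bj, cd, cg, ch, cj, de, df, dg, dh, di, ef, eg, fg, fh, fj, gi, hi, hj, ij
  2-simplices (20): acg, ach, afg, afj, ahi, aij, bcd, bcj, bde, beg, bgi, bij, cdg, chj, def, dfh, dgi, dhi, efg, fhj

so the chain groups are C_0 ≅ Z^10, C_1 ≅ Z^30, C_2 ≅ Z^20.

Boundary ∂_1: C_1 → C_0 is given by ∂[p,q] = [q] − [p]. For instance
  ∂df = f − d.
The resulting 10×30 matrix has rank 9, and its Smith normal form has invariant factors (1,1,1,1,1,1,1,1,1).

Boundary ∂_2: C_2 → C_1 maps a triangle to the signed sum of its edges. For instance
  ∂cdg = dg − cg + cd,
  ∂bde = de − be + bd.
The 30×20 boundary matrix has rank 20 and Smith normal form diag(1,1,1,1,1,1,1,1,1,1,1,1,1,1,1,1,1,1,1,2).

Computing H_k = (kernel of ∂_k) / (image of ∂_{k+1}):

  H_0: rank C_0 − rank ∂_1 = 10 − 9 = 1, and the invariant factors of ∂_1 are all 1, so H_0 = Z.
  H_1: rank ker ∂_1 − rank ∂_2 = (30 − 9) − 20 = 1, and ∂_2 has invariant factor 2 > 1, so H_1 = Z ⊕ Z/2Z.
  H_2: rank ker ∂_2 − rank ∂_3 = (20 − 20) − 0 = 0, and there is no ∂_3, so H_2 = 0.

As a check, the Euler characteristic is 10 − 30 + 20 = 0, which agrees with 1 − 1 + 0 = 0.
(K is a triangulation of the Klein bottle.)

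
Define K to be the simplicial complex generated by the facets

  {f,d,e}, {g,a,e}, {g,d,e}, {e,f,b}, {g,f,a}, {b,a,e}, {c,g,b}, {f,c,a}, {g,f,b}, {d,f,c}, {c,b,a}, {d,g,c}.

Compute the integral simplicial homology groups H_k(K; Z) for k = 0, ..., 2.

Fix the vertex order a < b < c < d < e < f < g and write every simplex with vertices in increasing order. Then dim K = 2 and the simplices of K are:

  0-simplices (7): a, b, c, d, e, f, g
  1-simplices (18): ab, ac, ae, af, ag, bc, be, bf, bg, cd, cf, cg, de, df, dg, ef, eg, fg
  2-simplices (12): abc, abe, acf, aeg, afg, bcg, bef, bfg, cdf, cdg, def, deg

Hence C_0 ≅ Z^7, C_1 ≅ Z^18, C_2 ≅ Z^12.

Boundary ∂_1: C_1 → C_0 maps an edge to its endpoints' difference, ∂[p,q] = q − p. For instance
  ∂bg = g − b.
The resulting 7×18 matrix has rank 6, and its Smith normal form has invariant factors (1,1,1,1,1,1).

Boundary ∂_2: C_2 → C_1 sends each 2-simplex [p,q,r] to [q,r] − [p,r] + [p,q]. For instance
  ∂bef = ef − bf + be,
  ∂afg = fg − ag + af.
The 18×12 boundary matrix has rank 12 and Smith normal form diag(1,1,1,1,1,1,1,1,1,1,1,2).

Now H_k = ker ∂_k / im ∂_{k+1}, so:

  H_0: rank C_0 − rank ∂_1 = 7 − 6 = 1, and the invariant factors of ∂_1 are all 1, so H_0 = Z.
  H_1: rank ker ∂_1 − rank ∂_2 = (18 − 6) − 12 = 0, and ∂_2 has invariant factor 2 > 1, so H_1 = Z_2.
  H_2: rank ker ∂_2 − rank ∂_3 = (12 − 12) − 0 = 0, and there is no ∂_3, so H_2 = 0.

As a check, the Euler characteristic is 7 − 18 + 12 = 1, which agrees with 1 − 0 + 0 = 1.

H_0 = Z,  H_1 = Z_2,  H_2 = 0.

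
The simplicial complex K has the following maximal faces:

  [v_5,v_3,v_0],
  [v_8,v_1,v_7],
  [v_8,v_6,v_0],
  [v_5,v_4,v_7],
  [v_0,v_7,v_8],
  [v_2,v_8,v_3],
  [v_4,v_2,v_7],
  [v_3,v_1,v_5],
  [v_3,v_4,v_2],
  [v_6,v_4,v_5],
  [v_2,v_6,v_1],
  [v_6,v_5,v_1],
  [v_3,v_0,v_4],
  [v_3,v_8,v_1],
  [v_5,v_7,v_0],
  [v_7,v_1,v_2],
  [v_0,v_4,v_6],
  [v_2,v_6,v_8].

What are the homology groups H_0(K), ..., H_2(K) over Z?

We work with the vertex ordering v_0 < v_1 < v_2 < v_3 < v_4 < v_5 < v_6 < v_7 < v_8. The simplices of K, each written with vertices in increasing order, are:

  0-simplices (9): [v_0], [v_1], [v_2], [v_3], [v_4], [v_5], [v_6], [v_7], [v_8]
  1-simplices (27): (27 of them)
  2-simplices (18): (18 of them)

so the chain groups are C_0 ≅ Z^9, C_1 ≅ Z^27, C_2 ≅ Z^18.

The boundary map ∂_1: C_1 → C_0 sends each edge [p,q] (with p < q) to q − p. For instance
  ∂[v_7,v_8] = [v_8] − [v_7].
This gives a 9×27 integer matrix of rank 8; reducing to Smith normal form yields diagonal entries (1,1,1,1,1,1,1,1).

The boundary map ∂_2: C_2 → C_1 maps a triangle to the signed sum of its edges. For instance
  ∂[v_1,v_3,v_8] = [v_3,v_8] − [v_1,v_8] + [v_1,v_3],
  ∂[v_1,v_5,v_6] = [v_5,v_6] − [v_1,v_6] + [v_1,v_5].
As a 27×18 matrix over Z this has rank 18, with invariant factors (1,1,1,1,1,1,1,1,1,1,1,1,1,1,1,1,1,2).

Reading off H_k = ker ∂_k / im ∂_{k+1}:

  H_0: rank C_0 − rank ∂_1 = 9 − 8 = 1, and the invariant factors of ∂_1 are all 1, so H_0 = Z.
  H_1: rank ker ∂_1 − rank ∂_2 = (27 − 8) − 18 = 1, and ∂_2 has invariant factor 2 > 1, so H_1 = Z × Z/2.
  H_2: rank ker ∂_2 − rank ∂_3 = (18 − 18) − 0 = 0, and there is no ∂_3, so H_2 = 0.

(K is a triangulation of the Klein bottle.)

H_0 ≅ Z,  H_1 ≅ Z × Z/2,  H_2 = 0.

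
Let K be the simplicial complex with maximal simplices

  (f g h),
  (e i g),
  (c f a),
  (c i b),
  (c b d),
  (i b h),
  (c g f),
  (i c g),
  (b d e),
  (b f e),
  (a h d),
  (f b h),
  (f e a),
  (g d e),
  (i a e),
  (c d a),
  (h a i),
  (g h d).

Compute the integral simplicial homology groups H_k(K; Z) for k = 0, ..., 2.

We work with the vertex ordering a < b < c < d < e < f < g < h < i. The simplices of K, each written with vertices in increasing order, are:

  0-simplices (9): a, b, c, d, e, f, g, h, i
  1-simplices (27): ac, ad, ae, af, ah, ai, bc, bd, be, bf, bh, bi, cd, cf, cg, ci, de, dg, dh, ef, eg, ei, fg, fh, gh, gi, hi
  2-simplices (18): acd, acf, adh, aef, aei, ahi, bcd, bci, bde, bef, bfh, bhi, cfg, cgi, deg, dgh, egi, fgh

so the chain groups are C_0 ≅ Z^9, C_1 ≅ Z^27, C_2 ≅ Z^18.

∂_1: C_1 → C_0 is given by ∂[p,q] = [q] − [p]. For instance
  ∂ad = d − a.
The resulting 9×27 matrix has rank 8, and its Smith normal form has invariant factors (1,1,1,1,1,1,1,1).

Boundary ∂_2: C_2 → C_1 maps a triangle to the signed sum of its edges. For instance
  ∂acd = cd − ad + ac,
  ∂ahi = hi − ai + ah.
As a 27×18 matrix over Z this has rank 17, with invariant factors (1,1,1,1,1,1,1,1,1,1,1,1,1,1,1,1,1).

Now H_k = ker ∂_k / im ∂_{k+1}, so:

  H_0: rank C_0 − rank ∂_1 = 9 − 8 = 1, and the invariant factors of ∂_1 are all 1, so H_0 ≅ Z.
  H_1: rank ker ∂_1 − rank ∂_2 = (27 − 8) − 17 = 2, and the invariant factors of ∂_2 are all 1, so H_1 ≅ Z^2.
  H_2: rank ker ∂_2 − rank ∂_3 = (18 − 17) − 0 = 1, and there is no ∂_3, so H_2 ≅ Z.

As a check, the Euler characteristic is 9 − 27 + 18 = 0, which agrees with 1 − 2 + 1 = 0.

H_0 = Z,  H_1 = Z^2,  H_2 = Z.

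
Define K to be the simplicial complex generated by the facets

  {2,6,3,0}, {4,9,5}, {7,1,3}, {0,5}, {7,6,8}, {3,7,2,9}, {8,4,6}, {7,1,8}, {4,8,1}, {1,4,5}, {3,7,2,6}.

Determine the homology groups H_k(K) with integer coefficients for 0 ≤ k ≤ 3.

Take the total order 0 < 1 < 2 < 3 < 4 < 5 < 6 < 7 < 8 < 9 on the vertex set. Then K (dimension 3) consists of the simplices:

  0-simplices (10): [0], [1], [2], [3], [4], [5], [6], [7], [8], [9]
  1-simplices (25): (25 of them)
  2-simplices (17): [0,2,3], [0,2,6], [0,3,6], [1,3,7], [1,4,5], [1,4,8], [1,7,8], [2,3,6], [2,3,7], [2,3,9], [2,6,7], [2,7,9], [3,6,7], [3,7,9], [4,5,9], [4,6,8], [6,7,8]
  3-simplices (3): [0,2,3,6], [2,3,6,7], [2,3,7,9]

Hence C_0 ≅ Z^10, C_1 ≅ Z^25, C_2 ≅ Z^17, C_3 ≅ Z^3.

The boundary map ∂_1: C_1 → C_0 is given by ∂[p,q] = [q] − [p].
This gives a 10×25 integer matrix of rank 9; reducing to Smith normal form yields diagonal entries (1,1,1,1,1,1,1,1,1).

∂_2: C_2 → C_1 sends each 2-simplex [p,q,r] to [q,r] − [p,r] + [p,q]. For instance
  ∂[1,7,8] = [7,8] − [1,8] + [1,7],
  ∂[0,3,6] = [3,6] − [0,6] + [0,3].
As a 25×17 matrix over Z this has rank 14, with invariant factors (1,1,1,1,1,1,1,1,1,1,1,1,1,1).

Boundary ∂_3: C_3 → C_2 sends each 3-simplex σ to the alternating sum Σ_i (−1)^i (σ with its i-th vertex removed). For instance
  ∂[2,3,6,7] = [3,6,7] − [2,6,7] + [2,3,7] − [2,3,6],
  ∂[2,3,7,9] = [3,7,9] − [2,7,9] + [2,3,9] − [2,3,7].
The resulting 17×3 matrix has rank 3, and its Smith normal form has invariant factors (1,1,1).

From H_k ≅ ker(∂_k) / im(∂_{k+1}) we obtain:

  H_0: rank C_0 − rank ∂_1 = 10 − 9 = 1, and the invariant factors of ∂_1 are all 1, so H_0 = Z.
  H_1: rank ker ∂_1 − rank ∂_2 = (25 − 9) − 14 = 2, and the invariant factors of ∂_2 are all 1, so H_1 = Z^2.
  H_2: rank ker ∂_2 − rank ∂_3 = (17 − 14) − 3 = 0, and the invariant factors of ∂_3 are all 1, so H_2 = 0.
  H_3: rank ker ∂_3 − rank ∂_4 = (3 − 3) − 0 = 0, and there is no ∂_4, so H_3 = 0.

H_0 ≅ Z,  H_1 ≅ Z^2,  H_2 = 0,  H_3 = 0.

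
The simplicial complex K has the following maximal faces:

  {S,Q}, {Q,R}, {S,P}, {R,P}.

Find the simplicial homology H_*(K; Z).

Fix the vertex order P < Q < R < S and write every simplex with vertices in increasing order. Then dim K = 1 and the simplices of K are:

  0-simplices (4): P, Q, R, S
  1-simplices (4): PR, PS, QR, QS

Hence C_0 ≅ Z^4, C_1 ≅ Z^4.

Boundary ∂_1: C_1 → C_0 sends each edge [p,q] (with p < q) to q − p. For instance
  ∂PS = S − P.
The resulting 4×4 matrix has rank 3, and its Smith normal form has invariant factors (1,1,1).

From H_k ≅ ker(∂_k) / im(∂_{k+1}) we obtain:

  H_0: rank C_0 − rank ∂_1 = 4 − 3 = 1, and the invariant factors of ∂_1 are all 1, so H_0 ≅ Z.
  H_1: rank ker ∂_1 − rank ∂_2 = (4 − 3) − 0 = 1, and there is no ∂_2, so H_1 ≅ Z.

As a check, the Euler characteristic is 4 − 4 = 0, which agrees with 1 − 1 = 0.
(K is a triangulation of the circle S^1.)

H_0 = Z,  H_1 = Z.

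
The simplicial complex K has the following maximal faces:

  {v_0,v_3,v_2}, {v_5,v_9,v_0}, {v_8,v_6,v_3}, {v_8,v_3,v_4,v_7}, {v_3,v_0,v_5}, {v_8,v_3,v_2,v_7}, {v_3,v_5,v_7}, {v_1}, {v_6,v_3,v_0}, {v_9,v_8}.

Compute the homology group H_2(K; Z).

Take the total order v_0 < v_1 < v_2 < v_3 < v_4 < v_5 < v_6 < v_7 < v_8 < v_9 on the vertex set. Then K (dimension 3) consists of the simplices:

  0-simplices (10): [v_0], [v_1], [v_2], [v_3], [v_4], [v_5], [v_6], [v_7], [v_8], [v_9]
  1-simplices (20): (20 of them)
  2-simplices (13): (13 of them)
  3-simplices (2): [v_2,v_3,v_7,v_8], [v_3,v_4,v_7,v_8]

so the chain groups are C_0 ≅ Z^10, C_1 ≅ Z^20, C_2 ≅ Z^13, C_3 ≅ Z^2.

The boundary map ∂_1: C_1 → C_0 sends each edge [p,q] (with p < q) to q − p.
The 10×20 boundary matrix has rank 8 and Smith normal form diag(1,1,1,1,1,1,1,1).

Boundary ∂_2: C_2 → C_1 acts by ∂[p,q,r] = [q,r] − [p,r] + [p,q]. For instance
  ∂[v_3,v_4,v_7] = [v_4,v_7] − [v_3,v_7] + [v_3,v_4],
  ∂[v_2,v_3,v_7] = [v_3,v_7] − [v_2,v_7] + [v_2,v_3].
The resulting 20×13 matrix has rank 11, and its Smith normal form has invariant factors (1,1,1,1,1,1,1,1,1,1,1).

Boundary ∂_3: C_3 → C_2 sends each 3-simplex σ to the alternating sum Σ_i (−1)^i (σ with its i-th vertex removed). For instance
  ∂[v_2,v_3,v_7,v_8] = [v_3,v_7,v_8] − [v_2,v_7,v_8] + [v_2,v_3,v_8] − [v_2,v_3,v_7],
  ∂[v_3,v_4,v_7,v_8] = [v_4,v_7,v_8] − [v_3,v_7,v_8] + [v_3,v_4,v_8] − [v_3,v_4,v_7].
The 13×2 boundary matrix has rank 2 and Smith normal form diag(1,1).

Computing H_k = (kernel of ∂_k) / (image of ∂_{k+1}):

  H_2: rank ker ∂_2 − rank ∂_3 = (13 − 11) − 2 = 0, and the invariant factors of ∂_3 are all 1, so H_2 ≅ 0.

H_2 = 0.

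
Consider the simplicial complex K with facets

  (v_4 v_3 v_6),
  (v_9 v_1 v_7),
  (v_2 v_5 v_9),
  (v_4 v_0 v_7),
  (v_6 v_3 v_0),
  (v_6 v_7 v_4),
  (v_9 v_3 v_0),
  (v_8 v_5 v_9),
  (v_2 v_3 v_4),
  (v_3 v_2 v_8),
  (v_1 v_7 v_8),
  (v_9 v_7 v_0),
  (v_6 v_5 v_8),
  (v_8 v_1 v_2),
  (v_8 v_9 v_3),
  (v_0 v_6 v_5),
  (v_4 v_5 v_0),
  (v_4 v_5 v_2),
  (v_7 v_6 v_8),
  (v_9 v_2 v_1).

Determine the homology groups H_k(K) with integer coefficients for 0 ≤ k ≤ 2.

Order the vertices as v_0 < v_1 < v_2 < v_3 < v_4 < v_5 < v_6 < v_7 < v_8 < v_9. Listing each simplex with vertices in this order, K has dimension 2 with simplices:

  0-simplices (10): [v_0], [v_1], [v_2], [v_3], [v_4], [v_5], [v_6], [v_7], [v_8], [v_9]
  1-simplices (30): (30 of them)
  2-simplices (20): (20 of them)

giving chain groups C_0 ≅ Z^10, C_1 ≅ Z^30, C_2 ≅ Z^20.

The boundary map ∂_1: C_1 → C_0 is given by ∂[p,q] = [q] − [p].
This gives a 10×30 integer matrix of rank 9; reducing to Smith normal form yields diagonal entries (1,1,1,1,1,1,1,1,1).

∂_2: C_2 → C_1 acts by ∂[p,q,r] = [q,r] − [p,r] + [p,q]. For instance
  ∂[v_3,v_8,v_9] = [v_8,v_9] − [v_3,v_9] + [v_3,v_8],
  ∂[v_0,v_7,v_9] = [v_7,v_9] − [v_0,v_9] + [v_0,v_7].
As a 30×20 matrix over Z this has rank 20, with invariant factors (1,1,1,1,1,1,1,1,1,1,1,1,1,1,1,1,1,1,1,2).

From H_k ≅ ker(∂_k) / im(∂_{k+1}) we obtain:

  H_0: rank C_0 − rank ∂_1 = 10 − 9 = 1, and the invariant factors of ∂_1 are all 1, so H_0 ≅ Z.
  H_1: rank ker ∂_1 − rank ∂_2 = (30 − 9) − 20 = 1, and ∂_2 has invariant factor 2 > 1, so H_1 ≅ Z ⊕ Z_2.
  H_2: rank ker ∂_2 − rank ∂_3 = (20 − 20) − 0 = 0, and there is no ∂_3, so H_2 ≅ 0.

(K is a triangulation of the Klein bottle.)

H_0 = Z,  H_1 = Z ⊕ Z_2,  H_2 = 0.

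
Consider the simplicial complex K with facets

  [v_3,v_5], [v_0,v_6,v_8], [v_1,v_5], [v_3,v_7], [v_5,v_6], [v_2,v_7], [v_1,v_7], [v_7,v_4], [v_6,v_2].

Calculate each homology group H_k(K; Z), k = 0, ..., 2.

We work with the vertex ordering v_0 < v_1 < v_2 < v_3 < v_4 < v_5 < v_6 < v_7 < v_8. The simplices of K, each written with vertices in increasing order, are:

  0-simplices (9): [v_0], [v_1], [v_2], [v_3], [v_4], [v_5], [v_6], [v_7], [v_8]
  1-simplices (11): [v_0,v_6], [v_0,v_8], [v_1,v_5], [v_1,v_7], [v_2,v_6], [v_2,v_7], [v_3,v_5], [v_3,v_7], [v_4,v_7], [v_5,v_6], [v_6,v_8]
  2-simplices (1): [v_0,v_6,v_8]

so the chain groups are C_0 ≅ Z^9, C_1 ≅ Z^11, C_2 ≅ Z^1.

∂_1: C_1 → C_0 maps an edge to its endpoints' difference, ∂[p,q] = q − p. For instance
  ∂[v_1,v_5] = [v_5] − [v_1].
The 9×11 boundary matrix has rank 8 and Smith normal form diag(1,1,1,1,1,1,1,1).

The boundary map ∂_2: C_2 → C_1 acts by ∂[p,q,r] = [q,r] − [p,r] + [p,q]. For instance
  ∂[v_0,v_6,v_8] = [v_6,v_8] − [v_0,v_8] + [v_0,v_6].
The resulting 11×1 matrix has rank 1, and its Smith normal form has invariant factors (1).

Now H_k = ker ∂_k / im ∂_{k+1}, so:

  H_0: rank C_0 − rank ∂_1 = 9 − 8 = 1, and the invariant factors of ∂_1 are all 1, so H_0 = Z.
  H_1: rank ker ∂_1 − rank ∂_2 = (11 − 8) − 1 = 2, and the invariant factors of ∂_2 are all 1, so H_1 = Z^2.
  H_2: rank ker ∂_2 − rank ∂_3 = (1 − 1) − 0 = 0, and there is no ∂_3, so H_2 = 0.

As a check, the Euler characteristic is 9 − 11 + 1 = -1, which agrees with 1 − 2 + 0 = -1.

H_0 = Z,  H_1 = Z^2,  H_2 = 0.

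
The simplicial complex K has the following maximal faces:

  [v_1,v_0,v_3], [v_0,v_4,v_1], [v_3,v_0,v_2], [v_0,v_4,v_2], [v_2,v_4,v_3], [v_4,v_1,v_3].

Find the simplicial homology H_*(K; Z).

H_0 = Z,  H_1 = 0,  H_2 = Z.

Fix the vertex order v_0 < v_1 < v_2 < v_3 < v_4 and write every simplex with vertices in increasing order. Then dim K = 2 and the simplices of K are:

  0-simplices (5): [v_0], [v_1], [v_2], [v_3], [v_4]
  1-simplices (9): [v_0,v_1], [v_0,v_2], [v_0,v_3], [v_0,v_4], [v_1,v_3], [v_1,v_4], [v_2,v_3], [v_2,v_4], [v_3,v_4]
  2-simplices (6): [v_0,v_1,v_3], [v_0,v_1,v_4], [v_0,v_2,v_3], [v_0,v_2,v_4], [v_1,v_3,v_4], [v_2,v_3,v_4]

giving chain groups C_0 ≅ Z^5, C_1 ≅ Z^9, C_2 ≅ Z^6.

The boundary map ∂_1: C_1 → C_0 is given by ∂[p,q] = [q] − [p].
The 5×9 boundary matrix has rank 4 and Smith normal form diag(1,1,1,1).

The boundary map ∂_2: C_2 → C_1 sends each 2-simplex [p,q,r] to [q,r] − [p,r] + [p,q]. For instance
  ∂[v_2,v_3,v_4] = [v_3,v_4] − [v_2,v_4] + [v_2,v_3],
  ∂[v_0,v_1,v_3] = [v_1,v_3] − [v_0,v_3] + [v_0,v_1].
The resulting 9×6 matrix has rank 5, and its Smith normal form has invariant factors (1,1,1,1,1).

From H_k ≅ ker(∂_k) / im(∂_{k+1}) we obtain:

  H_0: rank C_0 − rank ∂_1 = 5 − 4 = 1, and the invariant factors of ∂_1 are all 1, so H_0 = Z.
  H_1: rank ker ∂_1 − rank ∂_2 = (9 − 4) − 5 = 0, and the invariant factors of ∂_2 are all 1, so H_1 = 0.
  H_2: rank ker ∂_2 − rank ∂_3 = (6 − 5) − 0 = 1, and there is no ∂_3, so H_2 = Z.

(K is a triangulation of the 2-sphere S^2.)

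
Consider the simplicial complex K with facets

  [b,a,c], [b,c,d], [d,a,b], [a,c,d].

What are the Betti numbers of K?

b_0 = 1, b_1 = 0, b_2 = 1.

K has 4 vertices, 6 edges, 4 triangles.
rank ∂_0 = 0, rank ∂_1 = 3 ⇒ b_0 = 4 − 0 − 3 = 1; all invariant factors of ∂_1 are 1 so no torsion. So H_0 = Z.
rank ∂_1 = 3, rank ∂_2 = 3 ⇒ b_1 = 6 − 3 − 3 = 0; all invariant factors of ∂_2 are 1 so no torsion. So H_1 = 0.
rank ∂_2 = 3, rank ∂_3 = 0 ⇒ b_2 = 4 − 3 − 0 = 1. So H_2 = Z.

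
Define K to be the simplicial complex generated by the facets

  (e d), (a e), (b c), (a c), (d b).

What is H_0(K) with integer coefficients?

K has 5 vertices, 5 edges.
rank ∂_0 = 0, rank ∂_1 = 4 ⇒ b_0 = 5 − 0 − 4 = 1; all invariant factors of ∂_1 are 1 so no torsion. So H_0 = Z.

H_0 ≅ Z.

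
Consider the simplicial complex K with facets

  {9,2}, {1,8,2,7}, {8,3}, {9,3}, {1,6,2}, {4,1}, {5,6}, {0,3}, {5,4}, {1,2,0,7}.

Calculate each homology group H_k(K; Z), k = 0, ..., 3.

Order the vertices as 0 < 1 < 2 < 3 < 4 < 5 < 6 < 7 < 8 < 9. Listing each simplex with vertices in this order, K has dimension 3 with simplices:

  0-simplices (10): [0], [1], [2], [3], [4], [5], [6], [7], [8], [9]
  1-simplices (18): [0,1], [0,2], [0,3], [0,7], [1,2], [1,4], [1,6], [1,7], [1,8], [2,6], [2,7], [2,8], [2,9], [3,8], [3,9], [4,5], [5,6], [7,8]
  2-simplices (8): [0,1,2], [0,1,7], [0,2,7], [1,2,6], [1,2,7], [1,2,8], [1,7,8], [2,7,8]
  3-simplices (2): [0,1,2,7], [1,2,7,8]

Hence C_0 ≅ Z^10, C_1 ≅ Z^18, C_2 ≅ Z^8, C_3 ≅ Z^2.

The boundary map ∂_1: C_1 → C_0 is given by ∂[p,q] = [q] − [p].
The 10×18 boundary matrix has rank 9 and Smith normal form diag(1,1,1,1,1,1,1,1,1).

The boundary map ∂_2: C_2 → C_1 maps a triangle to the signed sum of its edges. For instance
  ∂[1,7,8] = [7,8] − [1,8] + [1,7],
  ∂[0,2,7] = [2,7] − [0,7] + [0,2].
The 18×8 boundary matrix has rank 6 and Smith normal form diag(1,1,1,1,1,1).

The boundary map ∂_3: C_3 → C_2 sends each 3-simplex σ to the alternating sum Σ_i (−1)^i (σ with its i-th vertex removed). For instance
  ∂[0,1,2,7] = [1,2,7] − [0,2,7] + [0,1,7] − [0,1,2],
  ∂[1,2,7,8] = [2,7,8] − [1,7,8] + [1,2,8] − [1,2,7].
The resulting 8×2 matrix has rank 2, and its Smith normal form has invariant factors (1,1).

Reading off H_k = ker ∂_k / im ∂_{k+1}:

  H_0: rank C_0 − rank ∂_1 = 10 − 9 = 1, and the invariant factors of ∂_1 are all 1, so H_0 ≅ Z.
  H_1: rank ker ∂_1 − rank ∂_2 = (18 − 9) − 6 = 3, and the invariant factors of ∂_2 are all 1, so H_1 ≅ Z^3.
  H_2: rank ker ∂_2 − rank ∂_3 = (8 − 6) − 2 = 0, and the invariant factors of ∂_3 are all 1, so H_2 ≅ 0.
  H_3: rank ker ∂_3 − rank ∂_4 = (2 − 2) − 0 = 0, and there is no ∂_4, so H_3 ≅ 0.

As a check, the Euler characteristic is 10 − 18 + 8 − 2 = -2, which agrees with 1 − 3 + 0 − 0 = -2.

H_0 ≅ Z,  H_1 ≅ Z^3,  H_2 = 0,  H_3 = 0.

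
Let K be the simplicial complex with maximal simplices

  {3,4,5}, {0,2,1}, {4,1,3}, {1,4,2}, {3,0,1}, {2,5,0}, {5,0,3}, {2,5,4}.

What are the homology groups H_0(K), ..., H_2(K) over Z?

Fix the vertex order 0 < 1 < 2 < 3 < 4 < 5 and write every simplex with vertices in increasing order. Then dim K = 2 and the simplices of K are:

  0-simplices (6): [0], [1], [2], [3], [4], [5]
  1-simplices (12): [0,1], [0,2], [0,3], [0,5], [1,2], [1,3], [1,4], [2,4], [2,5], [3,4], [3,5], [4,5]
  2-simplices (8): [0,1,2], [0,1,3], [0,2,5], [0,3,5], [1,2,4], [1,3,4], [2,4,5], [3,4,5]

giving chain groups C_0 ≅ Z^6, C_1 ≅ Z^12, C_2 ≅ Z^8.

The boundary map ∂_1: C_1 → C_0 sends each edge [p,q] (with p < q) to q − p. For instance
  ∂[2,4] = [4] − [2].
As a 6×12 matrix over Z this has rank 5, with invariant factors (1,1,1,1,1).

Boundary ∂_2: C_2 → C_1 maps a triangle to the signed sum of its edges. For instance
  ∂[0,3,5] = [3,5] − [0,5] + [0,3],
  ∂[0,2,5] = [2,5] − [0,5] + [0,2].
As a 12×8 matrix over Z this has rank 7, with invariant factors (1,1,1,1,1,1,1).

Now H_k = ker ∂_k / im ∂_{k+1}, so:

  H_0: rank C_0 − rank ∂_1 = 6 − 5 = 1, and the invariant factors of ∂_1 are all 1, so H_0 ≅ Z.
  H_1: rank ker ∂_1 − rank ∂_2 = (12 − 5) − 7 = 0, and the invariant factors of ∂_2 are all 1, so H_1 ≅ 0.
  H_2: rank ker ∂_2 − rank ∂_3 = (8 − 7) − 0 = 1, and there is no ∂_3, so H_2 ≅ Z.

H_0 = Z,  H_1 = 0,  H_2 = Z.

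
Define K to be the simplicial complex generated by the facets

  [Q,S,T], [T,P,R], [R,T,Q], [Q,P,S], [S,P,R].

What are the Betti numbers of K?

b_0 = 1, b_1 = 1, b_2 = 0.

Order the vertices as P < Q < R < S < T. Listing each simplex with vertices in this order, K has dimension 2 with simplices:

  0-simplices (5): P, Q, R, S, T
  1-simplices (10): PQ, PR, PS, PT, QR, QS, QT, RS, RT, ST
  2-simplices (5): PQS, PRS, PRT, QRT, QST

giving chain groups C_0 ≅ Z^5, C_1 ≅ Z^10, C_2 ≅ Z^5.

∂_1: C_1 → C_0 maps an edge to its endpoints' difference, ∂[p,q] = q − p.
As a 5×10 matrix over Z this has rank 4, with invariant factors (1,1,1,1).

∂_2: C_2 → C_1 maps a triangle to the signed sum of its edges. For instance
  ∂PQS = QS − PS + PQ,
  ∂PRS = RS − PS + PR.
The resulting 10×5 matrix has rank 5, and its Smith normal form has invariant factors (1,1,1,1,1).

Reading off H_k = ker ∂_k / im ∂_{k+1}:

  H_0: rank C_0 − rank ∂_1 = 5 − 4 = 1, and the invariant factors of ∂_1 are all 1, so H_0 = Z.
  H_1: rank ker ∂_1 − rank ∂_2 = (10 − 4) − 5 = 1, and the invariant factors of ∂_2 are all 1, so H_1 = Z.
  H_2: rank ker ∂_2 − rank ∂_3 = (5 − 5) − 0 = 0, and there is no ∂_3, so H_2 = 0.

Hence the Betti numbers are b_0 = 1, b_1 = 1, b_2 = 0.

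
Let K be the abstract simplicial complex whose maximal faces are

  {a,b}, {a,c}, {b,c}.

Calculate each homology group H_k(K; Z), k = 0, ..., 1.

We work with the vertex ordering a < b < c. The simplices of K, each written with vertices in increasing order, are:

  0-simplices (3): a, b, c
  1-simplices (3): ab, ac, bc

so the chain groups are C_0 ≅ Z^3, C_1 ≅ Z^3.

The boundary map ∂_1: C_1 → C_0 sends each edge [p,q] (with p < q) to q − p. For instance
  ∂ab = b − a.
As a 3×3 matrix over Z this has rank 2, with invariant factors (1,1).

Now H_k = ker ∂_k / im ∂_{k+1}, so:

  H_0: rank C_0 − rank ∂_1 = 3 − 2 = 1, and the invariant factors of ∂_1 are all 1, so H_0 ≅ Z.
  H_1: rank ker ∂_1 − rank ∂_2 = (3 − 2) − 0 = 1, and there is no ∂_2, so H_1 ≅ Z.

H_0 ≅ Z,  H_1 ≅ Z.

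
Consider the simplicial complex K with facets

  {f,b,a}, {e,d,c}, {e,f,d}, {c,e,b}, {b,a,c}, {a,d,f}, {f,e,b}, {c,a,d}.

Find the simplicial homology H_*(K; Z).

H_0 = Z,  H_1 = 0,  H_2 = Z.

Order the vertices as a < b < c < d < e < f. Listing each simplex with vertices in this order, K has dimension 2 with simplices:

  0-simplices (6): a, b, c, d, e, f
  1-simplices (12): ab, ac, ad, af, bc, be, bf, cd, ce, de, df, ef
  2-simplices (8): abc, abf, acd, adf, bce, bef, cde, def

so the chain groups are C_0 ≅ Z^6, C_1 ≅ Z^12, C_2 ≅ Z^8.

∂_1: C_1 → C_0 is given by ∂[p,q] = [q] − [p].
The resulting 6×12 matrix has rank 5, and its Smith normal form has invariant factors (1,1,1,1,1).

The boundary map ∂_2: C_2 → C_1 sends each 2-simplex [p,q,r] to [q,r] − [p,r] + [p,q]. For instance
  ∂adf = df − af + ad,
  ∂abc = bc − ac + ab.
As a 12×8 matrix over Z this has rank 7, with invariant factors (1,1,1,1,1,1,1).

Reading off H_k = ker ∂_k / im ∂_{k+1}:

  H_0: rank C_0 − rank ∂_1 = 6 − 5 = 1, and the invariant factors of ∂_1 are all 1, so H_0 = Z.
  H_1: rank ker ∂_1 − rank ∂_2 = (12 − 5) − 7 = 0, and the invariant factors of ∂_2 are all 1, so H_1 = 0.
  H_2: rank ker ∂_2 − rank ∂_3 = (8 − 7) − 0 = 1, and there is no ∂_3, so H_2 = Z.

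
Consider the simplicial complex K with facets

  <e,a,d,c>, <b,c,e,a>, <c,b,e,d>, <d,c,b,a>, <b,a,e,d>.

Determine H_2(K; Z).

H_2 ≅ 0.

K has 5 vertices, 10 edges, 10 triangles, 5 3-simplices.
rank ∂_2 = 6, rank ∂_3 = 4 ⇒ b_2 = 10 − 6 − 4 = 0; all invariant factors of ∂_3 are 1 so no torsion. So H_2 = 0.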